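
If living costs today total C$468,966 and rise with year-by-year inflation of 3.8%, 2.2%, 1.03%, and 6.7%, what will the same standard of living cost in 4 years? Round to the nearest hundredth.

C$536,295.78

Cumulative price-level factor: 1.038 × 1.022 × 1.0103 × 1.067 ≈ 1.1435707057.
Multiplying C$468,966 by the price-level factor gives the future nominal sum.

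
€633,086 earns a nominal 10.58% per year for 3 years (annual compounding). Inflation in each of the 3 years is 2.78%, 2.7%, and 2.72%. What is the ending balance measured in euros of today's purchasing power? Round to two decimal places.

Nominal value at maturity: €633,086 × (1 + 10.58%)^3 ≈ €856,036.86.
Price-level factor over 3 years: 1.0278 × 1.027 × 1.0272 ≈ 1.0842615763.
The maturity value deflated by that factor is the answer in today's purchasing power.

€789,511.39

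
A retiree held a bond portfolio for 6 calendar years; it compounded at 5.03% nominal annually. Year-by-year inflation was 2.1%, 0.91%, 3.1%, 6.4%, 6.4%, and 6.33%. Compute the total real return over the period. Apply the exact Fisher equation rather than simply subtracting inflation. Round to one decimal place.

Cumulative inflation factor: 1.021 × 1.0091 × 1.031 × 1.064 × 1.064 × 1.0633 ≈ 1.27867.
Nominal growth factor: 1.34239. Real growth factor = 1.34239 / 1.27867 ≈ 1.04984.
Total real return ≈ 4.9839%.

5.0%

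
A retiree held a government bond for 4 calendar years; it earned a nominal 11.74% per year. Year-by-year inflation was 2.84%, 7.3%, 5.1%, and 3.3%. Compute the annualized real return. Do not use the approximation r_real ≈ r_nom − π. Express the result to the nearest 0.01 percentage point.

Cumulative inflation factor: 1.0284 × 1.073 × 1.051 × 1.033 ≈ 1.19802.
Nominal growth factor: 1.55896. Real growth factor = 1.55896 / 1.19802 ≈ 1.30128.
Annualized: 1.30128^(1/4) − 1 ≈ 0.06805.

6.81%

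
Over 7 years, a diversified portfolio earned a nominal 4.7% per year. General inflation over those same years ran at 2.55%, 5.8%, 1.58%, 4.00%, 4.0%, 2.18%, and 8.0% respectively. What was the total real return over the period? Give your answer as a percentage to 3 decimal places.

Cumulative inflation factor: 1.0255 × 1.058 × 1.0158 × 1.0400 × 1.040 × 1.0218 × 1.080 ≈ 1.31548.
Nominal growth factor: 1.37920. Real growth factor = 1.37920 / 1.31548 ≈ 1.04843.
Total real return ≈ 4.8434%.

4.843%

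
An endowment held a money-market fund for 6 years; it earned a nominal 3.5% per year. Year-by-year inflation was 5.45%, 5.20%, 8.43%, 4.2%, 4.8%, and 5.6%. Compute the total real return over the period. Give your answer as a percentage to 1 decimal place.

Cumulative inflation factor: 1.0545 × 1.0520 × 1.0843 × 1.042 × 1.048 × 1.056 ≈ 1.38709.
Nominal growth factor: 1.22926. Real growth factor = 1.22926 / 1.38709 ≈ 0.88621.
Total real return ≈ -11.3788%.

-11.4%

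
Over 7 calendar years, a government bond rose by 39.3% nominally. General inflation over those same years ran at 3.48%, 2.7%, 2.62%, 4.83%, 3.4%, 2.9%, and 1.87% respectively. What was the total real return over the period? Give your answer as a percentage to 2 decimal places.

12.42%

Cumulative inflation factor: 1.0348 × 1.027 × 1.0262 × 1.0483 × 1.034 × 1.029 × 1.0187 ≈ 1.23916.
Nominal growth factor: 1.39300. Real growth factor = 1.39300 / 1.23916 ≈ 1.12415.
Total real return ≈ 12.4150%.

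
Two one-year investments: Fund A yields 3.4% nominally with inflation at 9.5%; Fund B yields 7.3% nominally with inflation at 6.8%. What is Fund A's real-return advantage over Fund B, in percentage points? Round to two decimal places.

-6.04

Fund A real return: 1.034/1.095 − 1 = -5.571%.
Fund B real return: 1.073/1.068 − 1 = 0.468%.
Difference: -5.571 − 0.468 = -6.039 pp.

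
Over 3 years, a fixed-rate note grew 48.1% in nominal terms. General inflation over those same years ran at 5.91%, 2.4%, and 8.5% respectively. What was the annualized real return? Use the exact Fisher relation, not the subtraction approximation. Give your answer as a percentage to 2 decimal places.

7.97%

Cumulative inflation factor: 1.0591 × 1.024 × 1.085 ≈ 1.17670.
Nominal growth factor: 1.48100. Real growth factor = 1.48100 / 1.17670 ≈ 1.25860.
Annualized: 1.25860^(1/3) − 1 ≈ 0.07968.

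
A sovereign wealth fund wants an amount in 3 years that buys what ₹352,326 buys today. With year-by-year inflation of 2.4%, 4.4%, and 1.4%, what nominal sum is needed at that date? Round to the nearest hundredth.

₹381,929.41

Cumulative price-level factor: 1.024 × 1.044 × 1.014 = 1.084022784.
Multiplying ₹352,326 by the price-level factor gives the future nominal sum.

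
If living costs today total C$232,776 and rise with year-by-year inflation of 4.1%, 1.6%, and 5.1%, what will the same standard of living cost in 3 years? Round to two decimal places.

Cumulative price-level factor: 1.041 × 1.016 × 1.051 = 1.111596456.
The nominal amount required is C$232,776 scaled up by that factor.

C$258,752.98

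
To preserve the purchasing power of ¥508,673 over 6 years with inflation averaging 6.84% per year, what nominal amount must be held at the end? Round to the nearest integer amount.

¥756,558

Cumulative price-level factor: (1+6.84%)^6 ≈ 1.4873160896.
The nominal amount required is ¥508,673 scaled up by that factor.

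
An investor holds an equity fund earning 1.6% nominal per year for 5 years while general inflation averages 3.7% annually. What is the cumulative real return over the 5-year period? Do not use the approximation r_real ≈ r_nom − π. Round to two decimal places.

-9.72%

The annual real rate is (1+1.6%)/(1+3.7%) − 1 = -2.0251%.
Compounded over 5 years: (1 + -0.020251)^5 − 1 ≈ -0.09723.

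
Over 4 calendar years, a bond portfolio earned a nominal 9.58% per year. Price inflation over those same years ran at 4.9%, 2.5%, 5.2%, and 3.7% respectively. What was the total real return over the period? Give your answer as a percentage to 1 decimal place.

22.9%

Cumulative inflation factor: 1.049 × 1.025 × 1.052 × 1.037 ≈ 1.17299.
Nominal growth factor: 1.44187. Real growth factor = 1.44187 / 1.17299 ≈ 1.22922.
Total real return ≈ 22.9225%.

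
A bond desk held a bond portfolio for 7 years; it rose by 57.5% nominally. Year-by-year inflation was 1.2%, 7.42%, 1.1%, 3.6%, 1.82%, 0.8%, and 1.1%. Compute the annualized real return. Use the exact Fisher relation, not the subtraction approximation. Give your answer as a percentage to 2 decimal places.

Cumulative inflation factor: 1.012 × 1.0742 × 1.011 × 1.036 × 1.0182 × 1.008 × 1.011 ≈ 1.18147.
Nominal growth factor: 1.57500. Real growth factor = 1.57500 / 1.18147 ≈ 1.33309.
Annualized: 1.33309^(1/7) − 1 ≈ 0.04193.

4.19%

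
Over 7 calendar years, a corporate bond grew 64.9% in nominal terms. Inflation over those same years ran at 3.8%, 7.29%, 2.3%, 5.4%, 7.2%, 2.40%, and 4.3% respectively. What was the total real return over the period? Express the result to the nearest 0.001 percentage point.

Cumulative inflation factor: 1.038 × 1.0729 × 1.023 × 1.054 × 1.072 × 1.0240 × 1.043 ≈ 1.37484.
Nominal growth factor: 1.64900. Real growth factor = 1.64900 / 1.37484 ≈ 1.19941.
Total real return ≈ 19.9413%.

19.941%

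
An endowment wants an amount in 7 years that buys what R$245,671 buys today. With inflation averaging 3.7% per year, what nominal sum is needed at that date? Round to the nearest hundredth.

R$316,814.60

Cumulative price-level factor: (1+3.7%)^7 ≈ 1.2895889249.
The nominal amount required is R$245,671 scaled up by that factor.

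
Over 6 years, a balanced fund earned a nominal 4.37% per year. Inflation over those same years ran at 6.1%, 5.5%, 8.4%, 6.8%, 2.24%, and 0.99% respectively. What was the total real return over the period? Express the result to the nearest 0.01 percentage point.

Cumulative inflation factor: 1.061 × 1.055 × 1.084 × 1.068 × 1.0224 × 1.0099 ≈ 1.33804.
Nominal growth factor: 1.29257. Real growth factor = 1.29257 / 1.33804 ≈ 0.96602.
Total real return ≈ -3.3979%.

-3.40%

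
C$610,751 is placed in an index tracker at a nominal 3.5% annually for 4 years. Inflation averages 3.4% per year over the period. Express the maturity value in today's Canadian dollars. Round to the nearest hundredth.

C$613,117.10

Nominal value at maturity: C$610,751 × (1 + 3.5%)^4 ≈ C$700,850.82.
Price-level factor over 4 years: (1 + 3.4%)^4 ≈ 1.1430945523.
Dividing the nominal maturity value by the price-level factor gives the value in today's money.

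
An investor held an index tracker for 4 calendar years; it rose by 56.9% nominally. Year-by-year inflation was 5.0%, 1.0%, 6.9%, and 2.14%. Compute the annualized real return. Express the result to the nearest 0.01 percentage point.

Cumulative inflation factor: 1.050 × 1.010 × 1.069 × 1.0214 ≈ 1.15794.
Nominal growth factor: 1.56900. Real growth factor = 1.56900 / 1.15794 ≈ 1.35500.
Annualized: 1.35500^(1/4) − 1 ≈ 0.07891.

7.89%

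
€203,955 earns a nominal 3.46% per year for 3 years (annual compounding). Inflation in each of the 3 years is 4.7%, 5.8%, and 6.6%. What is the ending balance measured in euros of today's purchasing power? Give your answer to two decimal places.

Nominal value at maturity: €203,955 × (1 + 3.46%)^3 ≈ €225,866.48.
Price-level factor over 3 years: 1.047 × 1.058 × 1.066 = 1.180835916.
The maturity value deflated by that factor is the answer in today's purchasing power.

€191,276.77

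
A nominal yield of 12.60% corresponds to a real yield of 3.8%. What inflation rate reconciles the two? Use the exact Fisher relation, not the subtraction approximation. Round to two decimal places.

From (1+r_nom) = (1+r_real)(1+π), we get 1+π = (1 + 12.60%)/(1 + 3.8%) = 1.1260/1.038 ≈ 1.08478.
So π ≈ 8.4778%.

8.48%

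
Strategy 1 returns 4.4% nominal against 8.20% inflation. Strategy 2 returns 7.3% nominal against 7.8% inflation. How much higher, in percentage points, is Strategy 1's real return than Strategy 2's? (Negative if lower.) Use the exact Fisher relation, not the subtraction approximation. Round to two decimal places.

Strategy 1 real return: 1.044/1.0820 − 1 = -3.512%.
Strategy 2 real return: 1.073/1.078 − 1 = -0.464%.
Difference: -3.512 − (-0.464) = -3.048 pp.

-3.05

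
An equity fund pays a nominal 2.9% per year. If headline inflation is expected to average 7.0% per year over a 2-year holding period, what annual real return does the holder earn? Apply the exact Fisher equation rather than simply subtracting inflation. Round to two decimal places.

With constant rates the annual real return is the same each year: (1+2.9%)/(1+7.0%) − 1 = -0.03832.

-3.83%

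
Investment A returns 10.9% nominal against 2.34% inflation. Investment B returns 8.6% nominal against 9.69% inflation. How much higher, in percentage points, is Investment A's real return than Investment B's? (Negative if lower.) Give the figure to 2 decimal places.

9.36

Investment A real return: 1.109/1.0234 − 1 = 8.364%.
Investment B real return: 1.086/1.0969 − 1 = -0.994%.
Difference: 8.364 − (-0.994) = 9.358 pp.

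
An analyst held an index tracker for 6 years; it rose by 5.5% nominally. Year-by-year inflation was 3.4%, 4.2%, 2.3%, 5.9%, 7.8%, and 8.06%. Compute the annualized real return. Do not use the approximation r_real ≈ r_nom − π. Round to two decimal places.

-4.14%

Cumulative inflation factor: 1.034 × 1.042 × 1.023 × 1.059 × 1.078 × 1.0806 ≈ 1.35970.
Nominal growth factor: 1.05500. Real growth factor = 1.05500 / 1.35970 ≈ 0.77591.
Annualized: 0.77591^(1/6) − 1 ≈ -0.04141.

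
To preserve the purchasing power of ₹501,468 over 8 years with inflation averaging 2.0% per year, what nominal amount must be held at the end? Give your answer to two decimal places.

₹587,549.69

Cumulative price-level factor: (1+2.0%)^8 ≈ 1.1716593810.
The nominal amount required is ₹501,468 scaled up by that factor.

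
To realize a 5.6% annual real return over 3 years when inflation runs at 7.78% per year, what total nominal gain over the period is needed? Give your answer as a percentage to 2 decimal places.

47.44%

Required annual nominal rate: (1+5.6%)(1+7.78%) − 1 = 13.81568%.
Cumulative over 3 years: (1 + 0.1381568)^3 − 1 ≈ 0.47437.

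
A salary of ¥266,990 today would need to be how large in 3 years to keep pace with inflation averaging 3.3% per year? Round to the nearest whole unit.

¥294,304

Cumulative price-level factor: (1+3.3%)^3 = 1.102302937.
Multiplying ¥266,990 by the price-level factor gives the future nominal sum.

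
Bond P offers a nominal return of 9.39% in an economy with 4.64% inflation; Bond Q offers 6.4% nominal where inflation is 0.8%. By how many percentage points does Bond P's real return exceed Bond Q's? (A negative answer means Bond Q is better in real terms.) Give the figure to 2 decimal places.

-1.02

Bond P real return: 1.0939/1.0464 − 1 = 4.539%.
Bond Q real return: 1.064/1.008 − 1 = 5.556%.
Difference: 4.539 − 5.556 = -1.017 pp.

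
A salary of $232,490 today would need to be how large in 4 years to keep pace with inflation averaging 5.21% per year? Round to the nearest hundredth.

Cumulative price-level factor: (1+5.21%)^4 ≈ 1.2252595111.
The nominal amount required is $232,490 scaled up by that factor.

$284,860.58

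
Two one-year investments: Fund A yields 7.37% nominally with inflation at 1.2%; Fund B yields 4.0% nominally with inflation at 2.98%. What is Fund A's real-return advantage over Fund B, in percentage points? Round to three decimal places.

5.106

Fund A real return: 1.0737/1.012 − 1 = 6.0968%.
Fund B real return: 1.040/1.0298 − 1 = 0.9905%.
Difference: 6.0968 − 0.9905 = 5.1063 pp.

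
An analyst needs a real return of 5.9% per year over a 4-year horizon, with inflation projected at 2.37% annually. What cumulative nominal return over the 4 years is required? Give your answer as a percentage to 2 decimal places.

Required annual nominal rate: (1+5.9%)(1+2.37%) − 1 = 8.40983%.
Cumulative over 4 years: (1 + 0.0840983)^4 − 1 ≈ 0.38126.

38.13%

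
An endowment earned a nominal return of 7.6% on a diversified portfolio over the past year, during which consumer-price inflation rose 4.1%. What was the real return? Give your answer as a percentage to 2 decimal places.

Real return via the Fisher equation: (1 + 7.6%)/(1 + 4.1%) − 1 = 1.076/1.041 − 1 ≈ 0.03362.

3.36%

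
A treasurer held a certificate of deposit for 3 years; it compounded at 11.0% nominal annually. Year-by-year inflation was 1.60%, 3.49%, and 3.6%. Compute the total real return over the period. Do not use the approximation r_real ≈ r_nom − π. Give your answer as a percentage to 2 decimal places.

25.55%

Cumulative inflation factor: 1.0160 × 1.0349 × 1.036 ≈ 1.08931.
Nominal growth factor: 1.36763. Real growth factor = 1.36763 / 1.08931 ≈ 1.25550.
Total real return ≈ 25.5501%.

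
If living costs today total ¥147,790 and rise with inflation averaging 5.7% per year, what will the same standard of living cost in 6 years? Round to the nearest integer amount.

¥206,108

Cumulative price-level factor: (1+5.7%)^6 ≈ 1.3946008445.
Multiplying ¥147,790 by the price-level factor gives the future nominal sum.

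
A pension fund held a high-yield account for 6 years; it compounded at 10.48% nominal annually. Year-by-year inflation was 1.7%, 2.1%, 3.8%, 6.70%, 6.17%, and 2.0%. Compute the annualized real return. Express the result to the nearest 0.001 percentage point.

6.512%

Cumulative inflation factor: 1.017 × 1.021 × 1.038 × 1.0670 × 1.0617 × 1.020 ≈ 1.24540.
Nominal growth factor: 1.81845. Real growth factor = 1.81845 / 1.24540 ≈ 1.46013.
Annualized: 1.46013^(1/6) − 1 ≈ 0.06512.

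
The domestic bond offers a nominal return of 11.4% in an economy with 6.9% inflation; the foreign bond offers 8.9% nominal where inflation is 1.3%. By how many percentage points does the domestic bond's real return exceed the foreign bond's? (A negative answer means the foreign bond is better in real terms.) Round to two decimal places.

The domestic bond real return: 1.114/1.069 − 1 = 4.210%.
The foreign bond real return: 1.089/1.013 − 1 = 7.502%.
Difference: 4.210 − 7.502 = -3.292 pp.

-3.29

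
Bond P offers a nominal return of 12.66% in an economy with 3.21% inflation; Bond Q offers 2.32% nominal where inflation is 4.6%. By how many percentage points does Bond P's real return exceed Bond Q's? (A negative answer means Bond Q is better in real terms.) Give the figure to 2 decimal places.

Bond P real return: 1.1266/1.0321 − 1 = 9.156%.
Bond Q real return: 1.0232/1.046 − 1 = -2.180%.
Difference: 9.156 − (-2.180) = 11.336 pp.

11.34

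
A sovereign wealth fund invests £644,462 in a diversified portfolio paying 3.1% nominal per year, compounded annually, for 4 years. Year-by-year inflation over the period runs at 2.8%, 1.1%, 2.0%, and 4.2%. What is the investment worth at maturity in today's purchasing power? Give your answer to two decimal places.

£659,203.97

Nominal value at maturity: £644,462 × (1 + 3.1%)^4 ≈ £728,168.65.
Price-level factor over 4 years: 1.028 × 1.011 × 1.020 × 1.042 ≈ 1.1046181147.
Dividing the nominal maturity value by the price-level factor gives the value in today's money.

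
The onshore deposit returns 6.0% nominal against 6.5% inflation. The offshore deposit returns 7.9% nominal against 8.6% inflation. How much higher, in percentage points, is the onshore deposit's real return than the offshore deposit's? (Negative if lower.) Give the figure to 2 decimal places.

0.18

The onshore deposit real return: 1.060/1.065 − 1 = -0.469%.
The offshore deposit real return: 1.079/1.086 − 1 = -0.645%.
Difference: -0.469 − (-0.645) = 0.176 pp.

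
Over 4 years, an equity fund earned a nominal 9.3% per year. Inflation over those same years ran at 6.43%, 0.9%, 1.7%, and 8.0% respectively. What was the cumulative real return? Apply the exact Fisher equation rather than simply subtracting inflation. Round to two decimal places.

Cumulative inflation factor: 1.0643 × 1.009 × 1.017 × 1.080 ≈ 1.17951.
Nominal growth factor: 1.42719. Real growth factor = 1.42719 / 1.17951 ≈ 1.20999.
Total real return ≈ 20.9987%.

21.00%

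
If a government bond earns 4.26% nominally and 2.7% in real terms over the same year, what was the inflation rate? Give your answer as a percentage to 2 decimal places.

From (1+r_nom) = (1+r_real)(1+π), we get 1+π = (1 + 4.26%)/(1 + 2.7%) = 1.0426/1.027 ≈ 1.01519.
So π ≈ 1.5190%.

1.52%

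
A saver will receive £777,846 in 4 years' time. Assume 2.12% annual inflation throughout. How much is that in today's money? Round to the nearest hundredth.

£715,237.70

Price-level factor over 4 years: (1 + 2.12%)^4 ≈ 1.0875349545.
Purchasing power today: £777,846 divided by that factor.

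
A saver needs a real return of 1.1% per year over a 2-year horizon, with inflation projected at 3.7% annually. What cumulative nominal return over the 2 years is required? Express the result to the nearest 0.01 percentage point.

9.92%

Required annual nominal rate: (1+1.1%)(1+3.7%) − 1 = 4.8407%.
Cumulative over 2 years: (1 + 0.048407)^2 − 1 ≈ 0.09916.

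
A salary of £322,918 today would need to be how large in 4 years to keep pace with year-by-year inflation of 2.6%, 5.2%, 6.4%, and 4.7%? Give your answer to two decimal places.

Cumulative price-level factor: 1.026 × 1.052 × 1.064 × 1.047 ≈ 1.2024067628.
Multiplying £322,918 by the price-level factor gives the future nominal sum.

£388,278.79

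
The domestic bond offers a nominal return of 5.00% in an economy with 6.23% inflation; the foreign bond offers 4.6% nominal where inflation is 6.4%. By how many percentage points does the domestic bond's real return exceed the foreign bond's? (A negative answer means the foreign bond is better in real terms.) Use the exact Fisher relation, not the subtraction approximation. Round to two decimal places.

The domestic bond real return: 1.0500/1.0623 − 1 = -1.158%.
The foreign bond real return: 1.046/1.064 − 1 = -1.692%.
Difference: -1.158 − (-1.692) = 0.534 pp.

0.53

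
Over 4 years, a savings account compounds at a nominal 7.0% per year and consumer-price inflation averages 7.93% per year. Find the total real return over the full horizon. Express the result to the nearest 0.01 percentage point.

The annual real rate is (1+7.0%)/(1+7.93%) − 1 = -0.8617%.
Compounded over 4 years: (1 + -0.008617)^4 − 1 ≈ -0.03402.

-3.40%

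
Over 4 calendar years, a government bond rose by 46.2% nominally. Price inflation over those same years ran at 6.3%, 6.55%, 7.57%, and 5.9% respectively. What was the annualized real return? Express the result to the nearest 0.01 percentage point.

3.17%

Cumulative inflation factor: 1.063 × 1.0655 × 1.0757 × 1.059 ≈ 1.29025.
Nominal growth factor: 1.46200. Real growth factor = 1.46200 / 1.29025 ≈ 1.13311.
Annualized: 1.13311^(1/4) − 1 ≈ 0.03174.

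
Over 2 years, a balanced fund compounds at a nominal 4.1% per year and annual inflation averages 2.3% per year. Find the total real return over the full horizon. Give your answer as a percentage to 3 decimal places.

3.550%

The annual real rate is (1+4.1%)/(1+2.3%) − 1 = 1.7595%.
Compounded over 2 years: (1 + 0.017595)^2 − 1 ≈ 0.03550.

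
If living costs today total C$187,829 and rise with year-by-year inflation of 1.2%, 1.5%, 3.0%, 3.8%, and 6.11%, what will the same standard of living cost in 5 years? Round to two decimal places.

C$218,876.98

Cumulative price-level factor: 1.012 × 1.015 × 1.030 × 1.038 × 1.0611 ≈ 1.1652991979.
The nominal amount required is C$187,829 scaled up by that factor.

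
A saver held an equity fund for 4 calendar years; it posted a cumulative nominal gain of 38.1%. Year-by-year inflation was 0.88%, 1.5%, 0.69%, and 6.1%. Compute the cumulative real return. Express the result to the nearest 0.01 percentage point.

26.25%

Cumulative inflation factor: 1.0088 × 1.015 × 1.0069 × 1.061 ≈ 1.09389.
Nominal growth factor: 1.38100. Real growth factor = 1.38100 / 1.09389 ≈ 1.26247.
Total real return ≈ 26.2469%.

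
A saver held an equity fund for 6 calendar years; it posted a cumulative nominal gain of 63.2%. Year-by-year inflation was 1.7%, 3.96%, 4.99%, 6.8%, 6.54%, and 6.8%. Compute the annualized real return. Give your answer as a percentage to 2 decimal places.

3.23%

Cumulative inflation factor: 1.017 × 1.0396 × 1.0499 × 1.068 × 1.0654 × 1.068 ≈ 1.34893.
Nominal growth factor: 1.63200. Real growth factor = 1.63200 / 1.34893 ≈ 1.20985.
Annualized: 1.20985^(1/6) − 1 ≈ 0.03226.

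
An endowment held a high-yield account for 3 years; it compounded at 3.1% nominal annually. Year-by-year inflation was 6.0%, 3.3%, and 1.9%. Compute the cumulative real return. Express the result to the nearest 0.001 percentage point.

-1.781%

Cumulative inflation factor: 1.060 × 1.033 × 1.019 ≈ 1.11578.
Nominal growth factor: 1.09591. Real growth factor = 1.09591 / 1.11578 ≈ 0.98219.
Total real return ≈ -1.7810%.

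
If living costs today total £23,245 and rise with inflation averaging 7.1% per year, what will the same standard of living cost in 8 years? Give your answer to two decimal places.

Cumulative price-level factor: (1+7.1%)^8 ≈ 1.7310745307.
The nominal amount required is £23,245 scaled up by that factor.

£40,238.83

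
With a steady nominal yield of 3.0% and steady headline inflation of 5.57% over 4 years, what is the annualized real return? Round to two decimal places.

-2.43%

With constant rates the annual real return is the same each year: (1+3.0%)/(1+5.57%) − 1 = -0.02434.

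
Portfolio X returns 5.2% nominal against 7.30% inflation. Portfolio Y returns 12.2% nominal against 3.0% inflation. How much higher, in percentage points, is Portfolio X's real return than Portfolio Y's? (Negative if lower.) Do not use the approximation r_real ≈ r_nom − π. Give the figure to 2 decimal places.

-10.89

Portfolio X real return: 1.052/1.0730 − 1 = -1.957%.
Portfolio Y real return: 1.122/1.030 − 1 = 8.932%.
Difference: -1.957 − 8.932 = -10.889 pp.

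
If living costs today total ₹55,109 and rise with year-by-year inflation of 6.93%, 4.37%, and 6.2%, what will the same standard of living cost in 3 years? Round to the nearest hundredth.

Cumulative price-level factor: 1.0693 × 1.0437 × 1.062 ≈ 1.1852221714.
Multiplying ₹55,109 by the price-level factor gives the future nominal sum.

₹65,316.41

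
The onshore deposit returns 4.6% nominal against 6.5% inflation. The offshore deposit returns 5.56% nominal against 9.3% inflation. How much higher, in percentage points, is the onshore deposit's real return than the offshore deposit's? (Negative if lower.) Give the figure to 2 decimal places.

The onshore deposit real return: 1.046/1.065 − 1 = -1.784%.
The offshore deposit real return: 1.0556/1.093 − 1 = -3.422%.
Difference: -1.784 − (-3.422) = 1.638 pp.

1.64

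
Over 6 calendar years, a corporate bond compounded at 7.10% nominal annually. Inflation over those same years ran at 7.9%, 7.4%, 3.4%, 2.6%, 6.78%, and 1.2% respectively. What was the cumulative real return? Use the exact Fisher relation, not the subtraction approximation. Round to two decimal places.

Cumulative inflation factor: 1.079 × 1.074 × 1.034 × 1.026 × 1.0678 × 1.012 ≈ 1.32851.
Nominal growth factor: 1.50917. Real growth factor = 1.50917 / 1.32851 ≈ 1.13599.
Total real return ≈ 13.5985%.

13.60%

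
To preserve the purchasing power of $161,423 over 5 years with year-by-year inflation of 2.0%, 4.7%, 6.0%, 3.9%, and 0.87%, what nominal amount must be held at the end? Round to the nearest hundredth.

$191,511.87

Cumulative price-level factor: 1.020 × 1.047 × 1.060 × 1.039 × 1.0087 ≈ 1.1863976754.
The nominal amount required is $161,423 scaled up by that factor.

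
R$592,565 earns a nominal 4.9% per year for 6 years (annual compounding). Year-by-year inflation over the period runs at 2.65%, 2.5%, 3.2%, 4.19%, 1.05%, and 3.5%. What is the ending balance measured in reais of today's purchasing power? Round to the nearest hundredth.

Nominal value at maturity: R$592,565 × (1 + 4.9%)^6 ≈ R$789,566.88.
Price-level factor over 6 years: 1.0265 × 1.025 × 1.032 × 1.0419 × 1.0105 × 1.035 ≈ 1.1832192375.
The maturity value deflated by that factor is the answer in today's purchasing power.

R$667,303.96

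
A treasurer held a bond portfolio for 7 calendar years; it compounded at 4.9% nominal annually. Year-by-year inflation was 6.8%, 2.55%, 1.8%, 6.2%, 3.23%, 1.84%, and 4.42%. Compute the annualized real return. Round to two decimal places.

1.04%

Cumulative inflation factor: 1.068 × 1.0255 × 1.018 × 1.062 × 1.0323 × 1.0184 × 1.0442 ≈ 1.29983.
Nominal growth factor: 1.39775. Real growth factor = 1.39775 / 1.29983 ≈ 1.07533.
Annualized: 1.07533^(1/7) − 1 ≈ 0.01043.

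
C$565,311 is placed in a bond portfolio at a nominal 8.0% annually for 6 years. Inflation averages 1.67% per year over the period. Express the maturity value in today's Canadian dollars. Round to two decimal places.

Nominal value at maturity: C$565,311 × (1 + 8.0%)^6 ≈ C$897,077.51.
Price-level factor over 6 years: (1 + 1.67%)^6 ≈ 1.1044776738.
The maturity value deflated by that factor is the answer in today's purchasing power.

C$812,218.78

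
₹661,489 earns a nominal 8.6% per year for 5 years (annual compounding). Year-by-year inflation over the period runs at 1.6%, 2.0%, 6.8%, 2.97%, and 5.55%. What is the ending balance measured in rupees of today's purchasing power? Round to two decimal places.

₹830,687.49

Nominal value at maturity: ₹661,489 × (1 + 8.6%)^5 ≈ ₹999,244.47.
Price-level factor over 5 years: 1.016 × 1.020 × 1.068 × 1.0297 × 1.0555 ≈ 1.2029126245.
The maturity value deflated by that factor is the answer in today's purchasing power.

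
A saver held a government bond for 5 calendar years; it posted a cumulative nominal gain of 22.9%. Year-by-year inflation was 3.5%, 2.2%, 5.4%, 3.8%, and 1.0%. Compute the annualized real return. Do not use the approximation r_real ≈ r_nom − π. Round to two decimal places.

Cumulative inflation factor: 1.035 × 1.022 × 1.054 × 1.038 × 1.010 ≈ 1.16883.
Nominal growth factor: 1.22900. Real growth factor = 1.22900 / 1.16883 ≈ 1.05148.
Annualized: 1.05148^(1/5) − 1 ≈ 0.01009.

1.01%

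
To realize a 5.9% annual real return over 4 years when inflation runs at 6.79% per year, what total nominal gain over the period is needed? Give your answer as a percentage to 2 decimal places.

Required annual nominal rate: (1+5.9%)(1+6.79%) − 1 = 13.09061%.
Cumulative over 4 years: (1 + 0.1309061)^4 − 1 ≈ 0.63571.

63.57%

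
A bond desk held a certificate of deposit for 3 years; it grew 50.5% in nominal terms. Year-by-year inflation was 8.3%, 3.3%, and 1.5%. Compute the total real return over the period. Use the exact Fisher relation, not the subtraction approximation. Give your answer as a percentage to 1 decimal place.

32.5%

Cumulative inflation factor: 1.083 × 1.033 × 1.015 ≈ 1.13552.
Nominal growth factor: 1.50500. Real growth factor = 1.50500 / 1.13552 ≈ 1.32538.
Total real return ≈ 32.5384%.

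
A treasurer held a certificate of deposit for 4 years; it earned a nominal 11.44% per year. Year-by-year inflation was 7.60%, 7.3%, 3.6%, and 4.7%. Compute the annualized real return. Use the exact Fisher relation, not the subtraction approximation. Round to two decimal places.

5.34%

Cumulative inflation factor: 1.0760 × 1.073 × 1.036 × 1.047 ≈ 1.25233.
Nominal growth factor: 1.54228. Real growth factor = 1.54228 / 1.25233 ≈ 1.23153.
Annualized: 1.23153^(1/4) − 1 ≈ 0.05344.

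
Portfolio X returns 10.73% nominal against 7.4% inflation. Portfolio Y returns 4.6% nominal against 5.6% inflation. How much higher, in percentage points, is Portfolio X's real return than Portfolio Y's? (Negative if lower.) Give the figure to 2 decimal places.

4.05

Portfolio X real return: 1.1073/1.074 − 1 = 3.101%.
Portfolio Y real return: 1.046/1.056 − 1 = -0.947%.
Difference: 3.101 − (-0.947) = 4.048 pp.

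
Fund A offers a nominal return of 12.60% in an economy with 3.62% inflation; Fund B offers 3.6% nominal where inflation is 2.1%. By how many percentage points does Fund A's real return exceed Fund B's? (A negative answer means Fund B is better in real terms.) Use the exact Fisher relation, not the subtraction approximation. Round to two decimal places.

Fund A real return: 1.1260/1.0362 − 1 = 8.666%.
Fund B real return: 1.036/1.021 − 1 = 1.469%.
Difference: 8.666 − 1.469 = 7.197 pp.

7.20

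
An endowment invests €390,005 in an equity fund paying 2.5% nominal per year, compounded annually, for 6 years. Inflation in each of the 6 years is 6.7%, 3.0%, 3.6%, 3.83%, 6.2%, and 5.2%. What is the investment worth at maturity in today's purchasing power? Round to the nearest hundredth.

€342,443.44

Nominal value at maturity: €390,005 × (1 + 2.5%)^6 ≈ €452,286.23.
Price-level factor over 6 years: 1.067 × 1.030 × 1.036 × 1.0383 × 1.062 × 1.052 ≈ 1.3207618324.
The maturity value deflated by that factor is the answer in today's purchasing power.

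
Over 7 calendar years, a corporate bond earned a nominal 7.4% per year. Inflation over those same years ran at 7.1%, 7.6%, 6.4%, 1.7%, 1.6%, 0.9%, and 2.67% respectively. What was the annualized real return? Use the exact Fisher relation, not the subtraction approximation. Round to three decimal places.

Cumulative inflation factor: 1.071 × 1.076 × 1.064 × 1.017 × 1.016 × 1.009 × 1.0267 ≈ 1.31248.
Nominal growth factor: 1.64828. Real growth factor = 1.64828 / 1.31248 ≈ 1.25585.
Annualized: 1.25585^(1/7) − 1 ≈ 0.03308.

3.308%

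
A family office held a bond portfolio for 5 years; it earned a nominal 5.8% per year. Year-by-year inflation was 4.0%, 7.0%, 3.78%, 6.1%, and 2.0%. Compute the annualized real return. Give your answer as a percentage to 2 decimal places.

1.19%

Cumulative inflation factor: 1.040 × 1.070 × 1.0378 × 1.061 × 1.020 ≈ 1.24982.
Nominal growth factor: 1.32565. Real growth factor = 1.32565 / 1.24982 ≈ 1.06067.
Annualized: 1.06067^(1/5) − 1 ≈ 0.01185.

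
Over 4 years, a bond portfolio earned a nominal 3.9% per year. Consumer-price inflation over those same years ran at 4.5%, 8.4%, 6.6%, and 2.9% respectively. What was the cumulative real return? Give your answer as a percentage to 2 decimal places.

-6.21%

Cumulative inflation factor: 1.045 × 1.084 × 1.066 × 1.029 ≈ 1.24256.
Nominal growth factor: 1.16537. Real growth factor = 1.16537 / 1.24256 ≈ 0.93787.
Total real return ≈ -6.2127%.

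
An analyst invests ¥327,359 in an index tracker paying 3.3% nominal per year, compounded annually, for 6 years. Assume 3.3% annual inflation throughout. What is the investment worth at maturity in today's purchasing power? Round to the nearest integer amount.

¥327,359

Nominal value at maturity: ¥327,359 × (1 + 3.3%)^6 ≈ ¥397,765.
Price-level factor over 6 years: (1 + 3.3%)^6 ≈ 1.2150717649.
The maturity value deflated by that factor is the answer in today's purchasing power.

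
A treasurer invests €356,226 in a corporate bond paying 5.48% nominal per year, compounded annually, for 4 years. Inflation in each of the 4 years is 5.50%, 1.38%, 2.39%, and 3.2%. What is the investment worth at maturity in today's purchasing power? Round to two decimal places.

€390,179.20

Nominal value at maturity: €356,226 × (1 + 5.48%)^4 ≈ €440,967.01.
Price-level factor over 4 years: 1.0550 × 1.0138 × 1.0239 × 1.032 ≈ 1.1301653468.
The maturity value deflated by that factor is the answer in today's purchasing power.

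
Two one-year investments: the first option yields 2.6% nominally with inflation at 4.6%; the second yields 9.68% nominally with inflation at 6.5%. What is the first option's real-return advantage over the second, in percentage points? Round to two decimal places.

The first option real return: 1.026/1.046 − 1 = -1.912%.
The second real return: 1.0968/1.065 − 1 = 2.986%.
Difference: -1.912 − 2.986 = -4.898 pp.

-4.90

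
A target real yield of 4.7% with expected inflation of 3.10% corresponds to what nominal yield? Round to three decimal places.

By the Fisher equation, 1 + r_nom = (1 + 4.7%)(1 + 3.10%) = 1.047 × 1.0310 = 1.079457.
So r_nom = 7.9457%.

7.946%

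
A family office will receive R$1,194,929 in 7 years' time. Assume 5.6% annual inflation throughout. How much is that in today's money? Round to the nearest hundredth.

R$816,008.48

Price-level factor over 7 years: (1 + 5.6%)^7 ≈ 1.4643585503.
Purchasing power today: R$1,194,929 divided by that factor.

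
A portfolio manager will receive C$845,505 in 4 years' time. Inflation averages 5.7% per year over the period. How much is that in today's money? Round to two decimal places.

Price-level factor over 4 years: (1 + 5.7%)^4 ≈ 1.2482453280.
Purchasing power today: C$845,505 divided by that factor.

C$677,354.83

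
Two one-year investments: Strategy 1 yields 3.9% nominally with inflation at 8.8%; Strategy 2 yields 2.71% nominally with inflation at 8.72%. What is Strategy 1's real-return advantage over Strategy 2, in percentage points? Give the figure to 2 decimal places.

1.02

Strategy 1 real return: 1.039/1.088 − 1 = -4.504%.
Strategy 2 real return: 1.0271/1.0872 − 1 = -5.528%.
Difference: -4.504 − (-5.528) = 1.024 pp.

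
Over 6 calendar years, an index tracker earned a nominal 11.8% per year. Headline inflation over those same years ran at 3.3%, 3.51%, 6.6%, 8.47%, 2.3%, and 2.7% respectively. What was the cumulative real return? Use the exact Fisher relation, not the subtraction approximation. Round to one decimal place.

50.3%

Cumulative inflation factor: 1.033 × 1.0351 × 1.066 × 1.0847 × 1.023 × 1.027 ≈ 1.29896.
Nominal growth factor: 1.95277. Real growth factor = 1.95277 / 1.29896 ≈ 1.50333.
Total real return ≈ 50.3333%.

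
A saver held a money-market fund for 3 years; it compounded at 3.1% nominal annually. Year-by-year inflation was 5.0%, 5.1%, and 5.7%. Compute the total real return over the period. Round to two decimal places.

-6.05%

Cumulative inflation factor: 1.050 × 1.051 × 1.057 ≈ 1.16645.
Nominal growth factor: 1.09591. Real growth factor = 1.09591 / 1.16645 ≈ 0.93953.
Total real return ≈ -6.0474%.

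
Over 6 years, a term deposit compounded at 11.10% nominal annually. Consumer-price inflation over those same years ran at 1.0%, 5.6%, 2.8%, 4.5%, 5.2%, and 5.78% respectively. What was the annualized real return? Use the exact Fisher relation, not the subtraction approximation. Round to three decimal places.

6.691%

Cumulative inflation factor: 1.010 × 1.056 × 1.028 × 1.045 × 1.052 × 1.0578 ≈ 1.27501.
Nominal growth factor: 1.88055. Real growth factor = 1.88055 / 1.27501 ≈ 1.47493.
Annualized: 1.47493^(1/6) − 1 ≈ 0.06691.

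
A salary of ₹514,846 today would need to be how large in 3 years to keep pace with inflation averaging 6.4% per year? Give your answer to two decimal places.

₹620,157.82

Cumulative price-level factor: (1+6.4%)^3 = 1.204550144.
Multiplying ₹514,846 by the price-level factor gives the future nominal sum.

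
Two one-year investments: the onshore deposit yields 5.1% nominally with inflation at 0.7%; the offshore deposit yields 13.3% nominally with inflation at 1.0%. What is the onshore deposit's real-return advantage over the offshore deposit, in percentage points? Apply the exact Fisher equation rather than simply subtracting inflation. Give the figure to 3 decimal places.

-7.809

The onshore deposit real return: 1.051/1.007 − 1 = 4.3694%.
The offshore deposit real return: 1.133/1.010 − 1 = 12.1782%.
Difference: 4.3694 − 12.1782 = -7.8088 pp.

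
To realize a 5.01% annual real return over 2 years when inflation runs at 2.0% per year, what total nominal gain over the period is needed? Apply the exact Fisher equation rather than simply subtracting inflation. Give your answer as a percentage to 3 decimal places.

Required annual nominal rate: (1+5.01%)(1+2.0%) − 1 = 7.1102%.
Cumulative over 2 years: (1 + 0.071102)^2 − 1 ≈ 0.14726.

14.726%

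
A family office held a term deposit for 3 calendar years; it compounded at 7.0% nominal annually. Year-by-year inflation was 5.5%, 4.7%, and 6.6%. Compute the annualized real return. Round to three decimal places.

Cumulative inflation factor: 1.055 × 1.047 × 1.066 ≈ 1.17749.
Nominal growth factor: 1.22504. Real growth factor = 1.22504 / 1.17749 ≈ 1.04039.
Annualized: 1.04039^(1/3) − 1 ≈ 0.01329.

1.329%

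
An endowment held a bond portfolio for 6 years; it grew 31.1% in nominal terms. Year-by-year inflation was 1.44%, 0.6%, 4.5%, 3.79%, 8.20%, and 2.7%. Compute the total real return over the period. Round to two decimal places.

Cumulative inflation factor: 1.0144 × 1.006 × 1.045 × 1.0379 × 1.0820 × 1.027 ≈ 1.22992.
Nominal growth factor: 1.31100. Real growth factor = 1.31100 / 1.22992 ≈ 1.06592.
Total real return ≈ 6.5923%.

6.59%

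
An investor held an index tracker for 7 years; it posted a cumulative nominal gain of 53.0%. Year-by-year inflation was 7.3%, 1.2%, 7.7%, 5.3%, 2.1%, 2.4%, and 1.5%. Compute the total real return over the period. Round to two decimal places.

17.08%

Cumulative inflation factor: 1.073 × 1.012 × 1.077 × 1.053 × 1.021 × 1.024 × 1.015 ≈ 1.30682.
Nominal growth factor: 1.53000. Real growth factor = 1.53000 / 1.30682 ≈ 1.17078.
Total real return ≈ 17.0780%.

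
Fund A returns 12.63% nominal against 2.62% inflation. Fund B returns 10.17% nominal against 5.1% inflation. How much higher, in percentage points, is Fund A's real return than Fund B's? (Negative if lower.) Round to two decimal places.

Fund A real return: 1.1263/1.0262 − 1 = 9.754%.
Fund B real return: 1.1017/1.051 − 1 = 4.824%.
Difference: 9.754 − 4.824 = 4.930 pp.

4.93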